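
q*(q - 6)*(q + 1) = q^3 - 5*q^2 - 6*q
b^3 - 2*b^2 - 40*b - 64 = (b - 8)*(b + 2)*(b + 4)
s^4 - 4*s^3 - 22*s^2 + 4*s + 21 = (s - 7)*(s - 1)*(s + 1)*(s + 3)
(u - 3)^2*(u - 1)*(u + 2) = u^4 - 5*u^3 + u^2 + 21*u - 18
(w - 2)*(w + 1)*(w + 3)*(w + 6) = w^4 + 8*w^3 + 7*w^2 - 36*w - 36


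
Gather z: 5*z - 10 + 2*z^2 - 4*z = 2*z^2 + z - 10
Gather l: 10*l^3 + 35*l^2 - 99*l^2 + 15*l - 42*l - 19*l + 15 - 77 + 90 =10*l^3 - 64*l^2 - 46*l + 28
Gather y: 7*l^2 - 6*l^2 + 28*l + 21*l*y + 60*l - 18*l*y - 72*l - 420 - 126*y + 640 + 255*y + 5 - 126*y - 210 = l^2 + 16*l + y*(3*l + 3) + 15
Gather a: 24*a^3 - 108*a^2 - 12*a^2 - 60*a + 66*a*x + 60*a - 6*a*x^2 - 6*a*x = 24*a^3 - 120*a^2 + a*(-6*x^2 + 60*x)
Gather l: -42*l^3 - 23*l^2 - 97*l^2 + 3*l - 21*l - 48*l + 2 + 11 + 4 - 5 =-42*l^3 - 120*l^2 - 66*l + 12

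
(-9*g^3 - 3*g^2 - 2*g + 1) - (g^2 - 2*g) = -9*g^3 - 4*g^2 + 1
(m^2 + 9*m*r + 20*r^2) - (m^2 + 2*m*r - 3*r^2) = 7*m*r + 23*r^2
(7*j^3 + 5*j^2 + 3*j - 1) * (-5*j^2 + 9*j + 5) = -35*j^5 + 38*j^4 + 65*j^3 + 57*j^2 + 6*j - 5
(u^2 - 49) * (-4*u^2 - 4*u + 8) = -4*u^4 - 4*u^3 + 204*u^2 + 196*u - 392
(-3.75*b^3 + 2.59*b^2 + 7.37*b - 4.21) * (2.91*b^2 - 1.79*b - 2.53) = -10.9125*b^5 + 14.2494*b^4 + 26.2981*b^3 - 31.9961*b^2 - 11.1102*b + 10.6513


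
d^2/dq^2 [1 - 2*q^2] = -4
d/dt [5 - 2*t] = -2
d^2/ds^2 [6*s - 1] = 0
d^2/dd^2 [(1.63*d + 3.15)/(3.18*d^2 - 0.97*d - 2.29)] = ((-31.1004*d - 16.8718)*(-3.18*d^2 + 0.97*d + 2.29) - (1.63*d + 3.15)*(6.36*d - 0.97)*(12.72*d - 1.94))/(-3.18*d^2 + 0.97*d + 2.29)^3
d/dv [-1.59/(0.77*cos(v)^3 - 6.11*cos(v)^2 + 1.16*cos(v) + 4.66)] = (-3.6729*cos(v)^2 + 19.4298*cos(v) - 1.8444)*sin(v)/(0.77*cos(v)^3 - 6.11*cos(v)^2 + 1.16*cos(v) + 4.66)^2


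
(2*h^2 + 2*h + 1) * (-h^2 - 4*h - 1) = -2*h^4 - 10*h^3 - 11*h^2 - 6*h - 1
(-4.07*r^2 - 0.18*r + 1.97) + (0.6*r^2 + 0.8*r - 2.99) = -3.47*r^2 + 0.62*r - 1.02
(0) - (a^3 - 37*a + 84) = -a^3 + 37*a - 84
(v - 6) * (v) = v^2 - 6*v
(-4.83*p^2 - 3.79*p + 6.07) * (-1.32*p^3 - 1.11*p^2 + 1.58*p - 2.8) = 6.3756*p^5 + 10.3641*p^4 - 11.4369*p^3 + 0.798099999999998*p^2 + 20.2026*p - 16.996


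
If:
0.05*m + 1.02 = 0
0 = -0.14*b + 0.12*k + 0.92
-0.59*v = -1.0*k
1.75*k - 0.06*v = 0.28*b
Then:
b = 7.69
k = 1.31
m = -20.40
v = 2.21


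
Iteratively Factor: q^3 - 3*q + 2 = (q + 2)*(q^2 - 2*q + 1) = (q - 1)*(q + 2)*(q - 1)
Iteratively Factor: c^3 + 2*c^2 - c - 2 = (c + 2)*(c^2 - 1) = (c + 1)*(c + 2)*(c - 1)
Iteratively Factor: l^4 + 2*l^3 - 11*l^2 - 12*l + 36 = (l + 3)*(l^3 - l^2 - 8*l + 12) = (l + 3)^2*(l^2 - 4*l + 4) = (l - 2)*(l + 3)^2*(l - 2)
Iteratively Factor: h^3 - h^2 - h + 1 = (h - 1)*(h^2 - 1) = (h - 1)^2*(h + 1)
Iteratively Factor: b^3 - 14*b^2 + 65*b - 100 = (b - 5)*(b^2 - 9*b + 20) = (b - 5)*(b - 4)*(b - 5)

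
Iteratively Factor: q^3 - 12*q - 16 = (q + 2)*(q^2 - 2*q - 8) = (q - 4)*(q + 2)*(q + 2)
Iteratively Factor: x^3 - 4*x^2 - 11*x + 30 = (x + 3)*(x^2 - 7*x + 10) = (x - 5)*(x + 3)*(x - 2)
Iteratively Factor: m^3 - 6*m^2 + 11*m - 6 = (m - 2)*(m^2 - 4*m + 3) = (m - 3)*(m - 2)*(m - 1)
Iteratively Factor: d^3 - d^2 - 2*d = (d - 2)*(d^2 + d) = (d - 2)*(d + 1)*(d)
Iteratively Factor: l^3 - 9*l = (l)*(l^2 - 9) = l*(l - 3)*(l + 3)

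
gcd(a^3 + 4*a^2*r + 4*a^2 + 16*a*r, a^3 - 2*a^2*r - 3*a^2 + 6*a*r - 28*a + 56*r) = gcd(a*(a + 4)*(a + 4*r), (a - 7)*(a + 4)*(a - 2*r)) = a + 4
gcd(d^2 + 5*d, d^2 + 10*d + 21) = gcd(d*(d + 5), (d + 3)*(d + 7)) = 1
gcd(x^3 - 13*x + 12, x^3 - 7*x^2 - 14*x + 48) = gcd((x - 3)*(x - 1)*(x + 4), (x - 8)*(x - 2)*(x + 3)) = 1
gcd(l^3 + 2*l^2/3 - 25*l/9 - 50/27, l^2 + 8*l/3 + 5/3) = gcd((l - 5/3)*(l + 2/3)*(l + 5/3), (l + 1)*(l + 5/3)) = l + 5/3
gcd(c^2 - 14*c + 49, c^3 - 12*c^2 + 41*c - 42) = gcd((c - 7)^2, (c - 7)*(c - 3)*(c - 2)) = c - 7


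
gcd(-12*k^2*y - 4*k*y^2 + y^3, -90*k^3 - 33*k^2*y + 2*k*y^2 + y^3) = -6*k + y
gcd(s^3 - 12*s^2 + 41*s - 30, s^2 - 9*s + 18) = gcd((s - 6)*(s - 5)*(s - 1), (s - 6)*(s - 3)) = s - 6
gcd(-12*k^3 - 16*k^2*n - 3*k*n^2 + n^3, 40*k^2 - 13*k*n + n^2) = 1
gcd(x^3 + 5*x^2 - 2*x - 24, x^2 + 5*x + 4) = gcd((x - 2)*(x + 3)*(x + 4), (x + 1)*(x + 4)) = x + 4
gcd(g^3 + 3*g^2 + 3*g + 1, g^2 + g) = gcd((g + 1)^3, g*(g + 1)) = g + 1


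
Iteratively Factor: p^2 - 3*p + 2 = (p - 1)*(p - 2)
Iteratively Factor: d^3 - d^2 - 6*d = (d - 3)*(d^2 + 2*d) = (d - 3)*(d + 2)*(d)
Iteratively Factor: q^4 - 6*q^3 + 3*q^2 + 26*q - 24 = (q + 2)*(q^3 - 8*q^2 + 19*q - 12) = (q - 4)*(q + 2)*(q^2 - 4*q + 3) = (q - 4)*(q - 1)*(q + 2)*(q - 3)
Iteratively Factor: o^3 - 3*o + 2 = (o + 2)*(o^2 - 2*o + 1) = (o - 1)*(o + 2)*(o - 1)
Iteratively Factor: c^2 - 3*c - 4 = (c - 4)*(c + 1)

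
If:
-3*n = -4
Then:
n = 4/3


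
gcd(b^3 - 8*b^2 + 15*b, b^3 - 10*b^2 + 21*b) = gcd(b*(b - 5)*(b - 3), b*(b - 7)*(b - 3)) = b^2 - 3*b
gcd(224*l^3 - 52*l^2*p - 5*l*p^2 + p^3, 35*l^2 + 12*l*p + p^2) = 7*l + p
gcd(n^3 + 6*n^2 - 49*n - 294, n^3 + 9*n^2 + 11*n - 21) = n + 7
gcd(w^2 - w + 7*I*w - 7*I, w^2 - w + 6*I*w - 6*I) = w - 1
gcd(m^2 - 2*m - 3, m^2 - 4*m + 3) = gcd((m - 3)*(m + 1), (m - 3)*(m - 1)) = m - 3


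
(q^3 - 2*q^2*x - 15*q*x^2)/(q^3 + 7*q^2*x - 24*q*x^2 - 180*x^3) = q*(q + 3*x)/(q^2 + 12*q*x + 36*x^2)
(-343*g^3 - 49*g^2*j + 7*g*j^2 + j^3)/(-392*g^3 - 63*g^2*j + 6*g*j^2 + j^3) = (7*g - j)/(8*g - j)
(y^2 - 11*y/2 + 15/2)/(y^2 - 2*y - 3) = (y - 5/2)/(y + 1)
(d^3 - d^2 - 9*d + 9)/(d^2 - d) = d - 9/d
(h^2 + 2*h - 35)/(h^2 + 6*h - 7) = (h - 5)/(h - 1)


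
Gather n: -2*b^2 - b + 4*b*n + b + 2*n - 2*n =-2*b^2 + 4*b*n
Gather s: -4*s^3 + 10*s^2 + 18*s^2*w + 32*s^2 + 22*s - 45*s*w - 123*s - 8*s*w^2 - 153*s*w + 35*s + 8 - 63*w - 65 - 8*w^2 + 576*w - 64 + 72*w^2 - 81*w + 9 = -4*s^3 + s^2*(18*w + 42) + s*(-8*w^2 - 198*w - 66) + 64*w^2 + 432*w - 112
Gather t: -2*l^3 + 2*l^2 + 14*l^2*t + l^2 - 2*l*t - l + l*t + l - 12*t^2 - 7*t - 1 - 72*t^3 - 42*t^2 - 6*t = -2*l^3 + 3*l^2 - 72*t^3 - 54*t^2 + t*(14*l^2 - l - 13) - 1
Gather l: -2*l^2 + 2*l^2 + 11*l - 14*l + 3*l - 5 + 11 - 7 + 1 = 0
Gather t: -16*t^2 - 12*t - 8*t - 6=-16*t^2 - 20*t - 6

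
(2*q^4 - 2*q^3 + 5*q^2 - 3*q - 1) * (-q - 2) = -2*q^5 - 2*q^4 - q^3 - 7*q^2 + 7*q + 2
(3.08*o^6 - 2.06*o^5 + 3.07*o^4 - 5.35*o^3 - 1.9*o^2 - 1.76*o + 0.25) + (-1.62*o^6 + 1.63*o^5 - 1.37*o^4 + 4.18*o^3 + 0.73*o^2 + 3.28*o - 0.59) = 1.46*o^6 - 0.43*o^5 + 1.7*o^4 - 1.17*o^3 - 1.17*o^2 + 1.52*o - 0.34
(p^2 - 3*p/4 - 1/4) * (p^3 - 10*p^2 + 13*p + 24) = p^5 - 43*p^4/4 + 81*p^3/4 + 67*p^2/4 - 85*p/4 - 6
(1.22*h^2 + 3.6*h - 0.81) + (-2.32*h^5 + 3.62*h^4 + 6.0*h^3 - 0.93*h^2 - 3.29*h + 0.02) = -2.32*h^5 + 3.62*h^4 + 6.0*h^3 + 0.29*h^2 + 0.31*h - 0.79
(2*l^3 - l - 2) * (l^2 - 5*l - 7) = 2*l^5 - 10*l^4 - 15*l^3 + 3*l^2 + 17*l + 14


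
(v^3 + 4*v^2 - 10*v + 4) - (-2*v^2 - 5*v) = v^3 + 6*v^2 - 5*v + 4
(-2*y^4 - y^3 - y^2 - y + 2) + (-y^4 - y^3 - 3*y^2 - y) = -3*y^4 - 2*y^3 - 4*y^2 - 2*y + 2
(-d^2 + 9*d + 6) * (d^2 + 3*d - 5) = -d^4 + 6*d^3 + 38*d^2 - 27*d - 30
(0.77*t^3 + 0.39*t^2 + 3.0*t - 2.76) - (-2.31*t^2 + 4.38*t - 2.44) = 0.77*t^3 + 2.7*t^2 - 1.38*t - 0.32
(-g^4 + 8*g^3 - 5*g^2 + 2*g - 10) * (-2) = 2*g^4 - 16*g^3 + 10*g^2 - 4*g + 20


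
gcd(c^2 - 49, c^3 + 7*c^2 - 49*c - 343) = c^2 - 49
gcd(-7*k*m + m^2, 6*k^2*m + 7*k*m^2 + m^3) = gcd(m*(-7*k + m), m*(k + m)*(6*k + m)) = m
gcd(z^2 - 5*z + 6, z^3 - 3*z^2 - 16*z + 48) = z - 3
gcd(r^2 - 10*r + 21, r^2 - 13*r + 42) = r - 7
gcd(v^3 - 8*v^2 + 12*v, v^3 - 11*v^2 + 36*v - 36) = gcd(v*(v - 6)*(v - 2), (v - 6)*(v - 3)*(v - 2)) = v^2 - 8*v + 12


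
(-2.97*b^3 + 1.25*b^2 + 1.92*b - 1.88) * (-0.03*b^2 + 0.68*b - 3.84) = 0.0891*b^5 - 2.0571*b^4 + 12.1972*b^3 - 3.438*b^2 - 8.6512*b + 7.2192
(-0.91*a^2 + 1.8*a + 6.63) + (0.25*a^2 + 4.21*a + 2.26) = -0.66*a^2 + 6.01*a + 8.89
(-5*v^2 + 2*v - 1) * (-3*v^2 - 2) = 15*v^4 - 6*v^3 + 13*v^2 - 4*v + 2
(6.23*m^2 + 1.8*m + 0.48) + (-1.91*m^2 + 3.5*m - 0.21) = 4.32*m^2 + 5.3*m + 0.27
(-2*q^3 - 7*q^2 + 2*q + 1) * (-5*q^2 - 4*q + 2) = 10*q^5 + 43*q^4 + 14*q^3 - 27*q^2 + 2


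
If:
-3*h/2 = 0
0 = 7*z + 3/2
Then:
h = 0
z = -3/14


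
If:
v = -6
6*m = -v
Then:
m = 1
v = -6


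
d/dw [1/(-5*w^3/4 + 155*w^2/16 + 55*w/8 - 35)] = 32*(6*w^2 - 31*w - 11)/(5*(4*w^3 - 31*w^2 - 22*w + 112)^2)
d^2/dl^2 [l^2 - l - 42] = 2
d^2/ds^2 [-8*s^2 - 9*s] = -16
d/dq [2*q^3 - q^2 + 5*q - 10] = 6*q^2 - 2*q + 5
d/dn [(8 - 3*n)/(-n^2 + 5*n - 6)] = (-3*n^2 + 16*n - 22)/(n^4 - 10*n^3 + 37*n^2 - 60*n + 36)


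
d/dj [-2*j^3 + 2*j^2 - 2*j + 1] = -6*j^2 + 4*j - 2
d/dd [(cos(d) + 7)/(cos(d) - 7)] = 14*sin(d)/(cos(d) - 7)^2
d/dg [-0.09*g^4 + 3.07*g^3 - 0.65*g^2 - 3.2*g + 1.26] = -0.36*g^3 + 9.21*g^2 - 1.3*g - 3.2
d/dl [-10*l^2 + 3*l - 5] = 3 - 20*l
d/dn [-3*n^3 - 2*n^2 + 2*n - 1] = -9*n^2 - 4*n + 2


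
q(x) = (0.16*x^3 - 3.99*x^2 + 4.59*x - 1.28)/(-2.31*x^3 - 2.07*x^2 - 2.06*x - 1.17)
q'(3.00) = -0.02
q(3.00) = 0.22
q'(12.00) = -0.01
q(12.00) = 0.06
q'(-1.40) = -5.67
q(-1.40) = -4.00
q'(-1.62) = -3.40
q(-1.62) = -3.03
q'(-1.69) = -2.95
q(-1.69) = -2.81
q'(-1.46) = -4.86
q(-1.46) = -3.68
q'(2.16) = 0.03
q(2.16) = 0.22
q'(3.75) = -0.03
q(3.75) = 0.20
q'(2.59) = -0.00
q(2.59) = 0.22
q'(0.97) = 0.27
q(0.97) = 0.06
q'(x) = (0.48*x^2 - 7.98*x + 4.59)/(-2.31*x^3 - 2.07*x^2 - 2.06*x - 1.17) + (6.93*x^2 + 4.14*x + 2.06)*(0.16*x^3 - 3.99*x^2 + 4.59*x - 1.28)/(-2.31*x^3 - 2.07*x^2 - 2.06*x - 1.17)^2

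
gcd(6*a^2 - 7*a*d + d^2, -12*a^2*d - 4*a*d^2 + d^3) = 6*a - d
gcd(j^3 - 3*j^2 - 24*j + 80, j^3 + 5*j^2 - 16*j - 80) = j^2 + j - 20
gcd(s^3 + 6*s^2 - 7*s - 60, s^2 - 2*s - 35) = s + 5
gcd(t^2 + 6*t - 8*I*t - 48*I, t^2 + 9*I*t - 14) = 1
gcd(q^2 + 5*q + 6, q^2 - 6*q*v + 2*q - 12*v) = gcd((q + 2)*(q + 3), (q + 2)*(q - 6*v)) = q + 2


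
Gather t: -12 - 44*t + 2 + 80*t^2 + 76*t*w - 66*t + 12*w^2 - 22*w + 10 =80*t^2 + t*(76*w - 110) + 12*w^2 - 22*w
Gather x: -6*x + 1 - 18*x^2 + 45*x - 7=-18*x^2 + 39*x - 6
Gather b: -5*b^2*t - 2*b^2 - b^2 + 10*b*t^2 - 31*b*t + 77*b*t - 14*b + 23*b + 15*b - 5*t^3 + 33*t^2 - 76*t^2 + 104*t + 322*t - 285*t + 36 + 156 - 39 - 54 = b^2*(-5*t - 3) + b*(10*t^2 + 46*t + 24) - 5*t^3 - 43*t^2 + 141*t + 99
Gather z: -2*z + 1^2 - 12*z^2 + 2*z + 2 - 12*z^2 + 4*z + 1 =-24*z^2 + 4*z + 4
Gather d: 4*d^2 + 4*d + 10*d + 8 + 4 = 4*d^2 + 14*d + 12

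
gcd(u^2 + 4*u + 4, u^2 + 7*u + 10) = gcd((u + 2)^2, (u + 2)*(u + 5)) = u + 2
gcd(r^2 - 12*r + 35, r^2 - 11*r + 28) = r - 7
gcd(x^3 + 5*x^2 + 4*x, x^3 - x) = x^2 + x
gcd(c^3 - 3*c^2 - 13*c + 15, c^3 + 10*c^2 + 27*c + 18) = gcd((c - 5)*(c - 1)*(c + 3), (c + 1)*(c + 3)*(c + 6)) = c + 3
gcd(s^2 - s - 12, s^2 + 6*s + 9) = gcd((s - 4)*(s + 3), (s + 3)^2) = s + 3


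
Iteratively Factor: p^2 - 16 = (p + 4)*(p - 4)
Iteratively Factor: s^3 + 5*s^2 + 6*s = (s + 2)*(s^2 + 3*s) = (s + 2)*(s + 3)*(s)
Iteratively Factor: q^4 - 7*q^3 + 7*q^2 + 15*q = (q)*(q^3 - 7*q^2 + 7*q + 15) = q*(q - 5)*(q^2 - 2*q - 3) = q*(q - 5)*(q - 3)*(q + 1)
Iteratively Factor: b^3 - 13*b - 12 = (b - 4)*(b^2 + 4*b + 3) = (b - 4)*(b + 1)*(b + 3)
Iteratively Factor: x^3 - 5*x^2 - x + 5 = (x - 5)*(x^2 - 1) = (x - 5)*(x + 1)*(x - 1)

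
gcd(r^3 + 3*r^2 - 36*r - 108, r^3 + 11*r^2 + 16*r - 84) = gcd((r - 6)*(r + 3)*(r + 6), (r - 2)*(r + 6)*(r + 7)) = r + 6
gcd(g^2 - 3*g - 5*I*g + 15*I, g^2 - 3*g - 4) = 1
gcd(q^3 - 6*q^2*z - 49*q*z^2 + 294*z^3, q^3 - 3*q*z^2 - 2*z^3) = 1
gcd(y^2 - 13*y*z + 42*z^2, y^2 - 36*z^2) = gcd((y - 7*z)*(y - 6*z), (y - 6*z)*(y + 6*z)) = y - 6*z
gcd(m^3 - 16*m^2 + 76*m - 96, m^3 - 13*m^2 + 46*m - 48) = m^2 - 10*m + 16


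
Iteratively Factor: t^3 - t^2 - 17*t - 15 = (t + 1)*(t^2 - 2*t - 15) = (t - 5)*(t + 1)*(t + 3)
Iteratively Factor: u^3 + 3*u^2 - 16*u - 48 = (u + 4)*(u^2 - u - 12) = (u + 3)*(u + 4)*(u - 4)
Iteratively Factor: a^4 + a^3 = (a)*(a^3 + a^2) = a^2*(a^2 + a) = a^2*(a + 1)*(a)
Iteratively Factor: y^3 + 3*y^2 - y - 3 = (y - 1)*(y^2 + 4*y + 3) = (y - 1)*(y + 3)*(y + 1)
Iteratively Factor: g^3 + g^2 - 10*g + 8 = (g - 1)*(g^2 + 2*g - 8) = (g - 1)*(g + 4)*(g - 2)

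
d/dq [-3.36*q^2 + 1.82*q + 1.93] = 1.82 - 6.72*q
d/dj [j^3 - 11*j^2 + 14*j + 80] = 3*j^2 - 22*j + 14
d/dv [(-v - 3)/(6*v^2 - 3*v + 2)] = (6*v^2 + 36*v - 11)/(36*v^4 - 36*v^3 + 33*v^2 - 12*v + 4)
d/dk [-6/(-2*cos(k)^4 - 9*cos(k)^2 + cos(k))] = 6*(8*cos(k)^3 + 18*cos(k) - 1)*sin(k)/((2*cos(k)^3 + 9*cos(k) - 1)^2*cos(k)^2)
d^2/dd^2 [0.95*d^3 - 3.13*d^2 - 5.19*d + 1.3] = 5.7*d - 6.26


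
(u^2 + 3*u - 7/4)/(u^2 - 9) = (u^2 + 3*u - 7/4)/(u^2 - 9)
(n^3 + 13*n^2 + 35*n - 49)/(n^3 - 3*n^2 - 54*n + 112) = (n^2 + 6*n - 7)/(n^2 - 10*n + 16)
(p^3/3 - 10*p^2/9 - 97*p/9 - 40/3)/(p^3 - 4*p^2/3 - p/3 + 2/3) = (3*p^3 - 10*p^2 - 97*p - 120)/(3*(3*p^3 - 4*p^2 - p + 2))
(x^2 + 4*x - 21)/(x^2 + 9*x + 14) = (x - 3)/(x + 2)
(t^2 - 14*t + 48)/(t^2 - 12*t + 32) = (t - 6)/(t - 4)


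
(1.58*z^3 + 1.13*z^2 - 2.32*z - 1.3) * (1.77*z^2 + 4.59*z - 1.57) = 2.7966*z^5 + 9.2523*z^4 - 1.4003*z^3 - 14.7239*z^2 - 2.3246*z + 2.041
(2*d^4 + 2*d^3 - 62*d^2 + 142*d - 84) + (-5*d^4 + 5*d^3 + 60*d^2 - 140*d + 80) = -3*d^4 + 7*d^3 - 2*d^2 + 2*d - 4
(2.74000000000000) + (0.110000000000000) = 2.85000000000000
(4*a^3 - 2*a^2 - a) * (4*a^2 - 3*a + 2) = 16*a^5 - 20*a^4 + 10*a^3 - a^2 - 2*a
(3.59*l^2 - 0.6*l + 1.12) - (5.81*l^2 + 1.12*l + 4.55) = -2.22*l^2 - 1.72*l - 3.43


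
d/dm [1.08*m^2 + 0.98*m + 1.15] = 2.16*m + 0.98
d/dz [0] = 0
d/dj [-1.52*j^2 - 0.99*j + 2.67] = -3.04*j - 0.99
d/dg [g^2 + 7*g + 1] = 2*g + 7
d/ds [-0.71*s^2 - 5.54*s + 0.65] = -1.42*s - 5.54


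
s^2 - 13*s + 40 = (s - 8)*(s - 5)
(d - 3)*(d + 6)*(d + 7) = d^3 + 10*d^2 + 3*d - 126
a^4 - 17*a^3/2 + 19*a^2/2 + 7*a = a*(a - 7)*(a - 2)*(a + 1/2)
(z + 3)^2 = z^2 + 6*z + 9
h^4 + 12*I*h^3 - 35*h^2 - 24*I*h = h*(h + I)*(h + 3*I)*(h + 8*I)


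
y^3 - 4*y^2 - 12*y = y*(y - 6)*(y + 2)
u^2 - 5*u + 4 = (u - 4)*(u - 1)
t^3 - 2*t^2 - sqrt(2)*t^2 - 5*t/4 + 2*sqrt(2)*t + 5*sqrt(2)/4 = (t - 5/2)*(t + 1/2)*(t - sqrt(2))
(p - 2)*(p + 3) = p^2 + p - 6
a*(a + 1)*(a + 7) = a^3 + 8*a^2 + 7*a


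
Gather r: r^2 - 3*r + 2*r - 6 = r^2 - r - 6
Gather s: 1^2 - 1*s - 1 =-s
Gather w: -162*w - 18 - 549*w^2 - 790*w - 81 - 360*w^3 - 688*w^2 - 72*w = -360*w^3 - 1237*w^2 - 1024*w - 99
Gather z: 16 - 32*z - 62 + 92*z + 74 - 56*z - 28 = 4*z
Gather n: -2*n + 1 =1 - 2*n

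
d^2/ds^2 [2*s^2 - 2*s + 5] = 4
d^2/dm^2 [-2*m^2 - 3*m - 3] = -4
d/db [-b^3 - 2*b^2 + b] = -3*b^2 - 4*b + 1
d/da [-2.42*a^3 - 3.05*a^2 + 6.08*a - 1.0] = -7.26*a^2 - 6.1*a + 6.08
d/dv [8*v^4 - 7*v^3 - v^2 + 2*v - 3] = 32*v^3 - 21*v^2 - 2*v + 2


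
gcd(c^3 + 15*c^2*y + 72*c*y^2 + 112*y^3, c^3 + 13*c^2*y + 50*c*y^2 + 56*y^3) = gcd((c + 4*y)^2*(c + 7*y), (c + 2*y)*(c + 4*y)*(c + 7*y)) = c^2 + 11*c*y + 28*y^2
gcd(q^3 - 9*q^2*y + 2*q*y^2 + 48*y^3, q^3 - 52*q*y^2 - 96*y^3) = -q^2 + 6*q*y + 16*y^2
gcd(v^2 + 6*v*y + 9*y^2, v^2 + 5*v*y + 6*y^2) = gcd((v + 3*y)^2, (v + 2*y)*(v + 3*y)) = v + 3*y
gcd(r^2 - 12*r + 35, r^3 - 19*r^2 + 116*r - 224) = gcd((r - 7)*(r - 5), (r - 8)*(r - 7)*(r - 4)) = r - 7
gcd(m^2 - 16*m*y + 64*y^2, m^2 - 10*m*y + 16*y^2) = -m + 8*y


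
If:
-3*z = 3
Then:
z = -1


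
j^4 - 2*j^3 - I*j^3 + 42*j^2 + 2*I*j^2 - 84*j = j*(j - 2)*(j - 7*I)*(j + 6*I)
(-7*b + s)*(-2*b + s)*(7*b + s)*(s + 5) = 98*b^3*s + 490*b^3 - 49*b^2*s^2 - 245*b^2*s - 2*b*s^3 - 10*b*s^2 + s^4 + 5*s^3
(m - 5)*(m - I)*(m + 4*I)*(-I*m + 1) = -I*m^4 + 4*m^3 + 5*I*m^3 - 20*m^2 - I*m^2 + 4*m + 5*I*m - 20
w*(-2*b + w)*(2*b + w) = -4*b^2*w + w^3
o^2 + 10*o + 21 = (o + 3)*(o + 7)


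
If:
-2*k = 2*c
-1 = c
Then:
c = -1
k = 1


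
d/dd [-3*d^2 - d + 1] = -6*d - 1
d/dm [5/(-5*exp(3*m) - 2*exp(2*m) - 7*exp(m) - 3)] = (75*exp(2*m) + 20*exp(m) + 35)*exp(m)/(5*exp(3*m) + 2*exp(2*m) + 7*exp(m) + 3)^2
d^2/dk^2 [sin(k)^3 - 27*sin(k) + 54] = -9*sin(k)^3 + 33*sin(k)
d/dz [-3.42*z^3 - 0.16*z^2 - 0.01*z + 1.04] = -10.26*z^2 - 0.32*z - 0.01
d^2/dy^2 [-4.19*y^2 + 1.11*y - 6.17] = -8.38000000000000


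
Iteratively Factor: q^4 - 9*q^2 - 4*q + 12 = (q + 2)*(q^3 - 2*q^2 - 5*q + 6) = (q - 1)*(q + 2)*(q^2 - q - 6) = (q - 1)*(q + 2)^2*(q - 3)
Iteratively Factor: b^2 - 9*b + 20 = (b - 4)*(b - 5)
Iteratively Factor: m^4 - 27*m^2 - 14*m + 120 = (m - 2)*(m^3 + 2*m^2 - 23*m - 60) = (m - 2)*(m + 4)*(m^2 - 2*m - 15) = (m - 5)*(m - 2)*(m + 4)*(m + 3)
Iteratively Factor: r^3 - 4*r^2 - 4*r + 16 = (r - 4)*(r^2 - 4) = (r - 4)*(r + 2)*(r - 2)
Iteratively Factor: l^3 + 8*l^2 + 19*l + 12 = (l + 4)*(l^2 + 4*l + 3) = (l + 1)*(l + 4)*(l + 3)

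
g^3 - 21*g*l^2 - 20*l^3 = (g - 5*l)*(g + l)*(g + 4*l)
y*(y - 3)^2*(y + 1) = y^4 - 5*y^3 + 3*y^2 + 9*y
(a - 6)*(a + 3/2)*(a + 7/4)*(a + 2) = a^4 - 3*a^3/4 - 179*a^2/8 - 99*a/2 - 63/2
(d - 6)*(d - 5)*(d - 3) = d^3 - 14*d^2 + 63*d - 90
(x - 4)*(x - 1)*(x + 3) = x^3 - 2*x^2 - 11*x + 12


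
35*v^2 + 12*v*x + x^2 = (5*v + x)*(7*v + x)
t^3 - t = t*(t - 1)*(t + 1)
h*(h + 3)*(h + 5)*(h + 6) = h^4 + 14*h^3 + 63*h^2 + 90*h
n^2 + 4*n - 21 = (n - 3)*(n + 7)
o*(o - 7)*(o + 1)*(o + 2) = o^4 - 4*o^3 - 19*o^2 - 14*o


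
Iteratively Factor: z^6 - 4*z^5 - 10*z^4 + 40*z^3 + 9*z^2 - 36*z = (z - 1)*(z^5 - 3*z^4 - 13*z^3 + 27*z^2 + 36*z) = (z - 1)*(z + 1)*(z^4 - 4*z^3 - 9*z^2 + 36*z) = z*(z - 1)*(z + 1)*(z^3 - 4*z^2 - 9*z + 36) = z*(z - 3)*(z - 1)*(z + 1)*(z^2 - z - 12) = z*(z - 4)*(z - 3)*(z - 1)*(z + 1)*(z + 3)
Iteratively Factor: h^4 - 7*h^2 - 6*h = (h - 3)*(h^3 + 3*h^2 + 2*h) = (h - 3)*(h + 1)*(h^2 + 2*h) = h*(h - 3)*(h + 1)*(h + 2)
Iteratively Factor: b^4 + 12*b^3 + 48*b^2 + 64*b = (b + 4)*(b^3 + 8*b^2 + 16*b) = (b + 4)^2*(b^2 + 4*b) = b*(b + 4)^2*(b + 4)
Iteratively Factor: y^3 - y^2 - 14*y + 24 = (y + 4)*(y^2 - 5*y + 6) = (y - 3)*(y + 4)*(y - 2)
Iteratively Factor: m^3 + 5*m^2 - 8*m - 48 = (m + 4)*(m^2 + m - 12) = (m - 3)*(m + 4)*(m + 4)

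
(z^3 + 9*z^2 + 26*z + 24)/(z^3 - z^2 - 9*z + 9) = (z^2 + 6*z + 8)/(z^2 - 4*z + 3)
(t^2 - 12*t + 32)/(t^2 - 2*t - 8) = (t - 8)/(t + 2)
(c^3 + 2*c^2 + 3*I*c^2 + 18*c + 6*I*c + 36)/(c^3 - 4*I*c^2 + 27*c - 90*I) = (c^2 + c*(2 + 6*I) + 12*I)/(c^2 - I*c + 30)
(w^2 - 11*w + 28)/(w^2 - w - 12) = (w - 7)/(w + 3)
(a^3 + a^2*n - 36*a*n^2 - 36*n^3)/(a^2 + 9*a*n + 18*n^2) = (a^2 - 5*a*n - 6*n^2)/(a + 3*n)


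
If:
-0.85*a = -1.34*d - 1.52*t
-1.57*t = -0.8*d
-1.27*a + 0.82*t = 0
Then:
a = 0.00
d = 0.00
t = 0.00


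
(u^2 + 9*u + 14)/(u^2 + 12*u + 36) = (u^2 + 9*u + 14)/(u^2 + 12*u + 36)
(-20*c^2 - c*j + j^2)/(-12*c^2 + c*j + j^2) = (5*c - j)/(3*c - j)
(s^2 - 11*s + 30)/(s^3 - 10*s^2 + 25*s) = (s - 6)/(s*(s - 5))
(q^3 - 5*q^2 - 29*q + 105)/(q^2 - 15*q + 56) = (q^2 + 2*q - 15)/(q - 8)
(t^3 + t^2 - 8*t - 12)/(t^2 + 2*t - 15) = (t^2 + 4*t + 4)/(t + 5)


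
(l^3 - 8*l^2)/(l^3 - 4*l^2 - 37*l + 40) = l^2/(l^2 + 4*l - 5)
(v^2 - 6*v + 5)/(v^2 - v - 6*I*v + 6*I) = (v - 5)/(v - 6*I)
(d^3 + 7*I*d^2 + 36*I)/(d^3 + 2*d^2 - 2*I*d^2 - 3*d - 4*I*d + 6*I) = (d^2 + 9*I*d - 18)/(d^2 + 2*d - 3)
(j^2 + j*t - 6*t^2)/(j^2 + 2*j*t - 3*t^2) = (-j + 2*t)/(-j + t)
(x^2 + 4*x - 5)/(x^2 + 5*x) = (x - 1)/x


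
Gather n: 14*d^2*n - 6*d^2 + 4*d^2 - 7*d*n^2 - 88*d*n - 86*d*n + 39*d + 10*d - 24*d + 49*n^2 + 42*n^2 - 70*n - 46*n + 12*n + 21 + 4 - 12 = -2*d^2 + 25*d + n^2*(91 - 7*d) + n*(14*d^2 - 174*d - 104) + 13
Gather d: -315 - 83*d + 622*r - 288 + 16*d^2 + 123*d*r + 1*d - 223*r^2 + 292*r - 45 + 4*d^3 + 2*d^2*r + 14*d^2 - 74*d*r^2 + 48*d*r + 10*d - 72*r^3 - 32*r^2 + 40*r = 4*d^3 + d^2*(2*r + 30) + d*(-74*r^2 + 171*r - 72) - 72*r^3 - 255*r^2 + 954*r - 648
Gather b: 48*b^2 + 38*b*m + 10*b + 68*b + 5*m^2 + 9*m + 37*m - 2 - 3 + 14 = 48*b^2 + b*(38*m + 78) + 5*m^2 + 46*m + 9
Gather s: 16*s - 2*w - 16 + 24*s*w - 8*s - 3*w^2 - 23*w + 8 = s*(24*w + 8) - 3*w^2 - 25*w - 8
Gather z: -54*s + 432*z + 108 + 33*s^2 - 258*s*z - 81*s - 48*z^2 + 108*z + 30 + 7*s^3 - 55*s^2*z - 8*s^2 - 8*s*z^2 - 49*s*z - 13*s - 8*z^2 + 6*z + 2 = 7*s^3 + 25*s^2 - 148*s + z^2*(-8*s - 56) + z*(-55*s^2 - 307*s + 546) + 140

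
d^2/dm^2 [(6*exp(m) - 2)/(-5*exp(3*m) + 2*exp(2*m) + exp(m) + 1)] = (-600*exp(6*m) + 630*exp(5*m) - 364*exp(4*m) - 366*exp(3*m) + 174*exp(2*m) - 8*exp(m) - 8)*exp(m)/(125*exp(9*m) - 150*exp(8*m) - 15*exp(7*m) - 23*exp(6*m) + 63*exp(5*m) + 12*exp(4*m) + 2*exp(3*m) - 9*exp(2*m) - 3*exp(m) - 1)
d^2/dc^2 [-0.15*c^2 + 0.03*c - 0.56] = -0.300000000000000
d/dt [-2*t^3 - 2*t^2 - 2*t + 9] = -6*t^2 - 4*t - 2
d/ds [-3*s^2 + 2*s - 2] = 2 - 6*s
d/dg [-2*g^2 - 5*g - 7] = -4*g - 5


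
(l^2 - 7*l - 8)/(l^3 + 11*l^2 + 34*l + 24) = (l - 8)/(l^2 + 10*l + 24)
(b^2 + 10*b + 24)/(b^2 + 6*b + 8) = (b + 6)/(b + 2)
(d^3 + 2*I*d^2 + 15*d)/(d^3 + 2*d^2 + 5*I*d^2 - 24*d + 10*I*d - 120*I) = d*(d - 3*I)/(d^2 + 2*d - 24)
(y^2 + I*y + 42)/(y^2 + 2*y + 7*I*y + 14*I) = (y - 6*I)/(y + 2)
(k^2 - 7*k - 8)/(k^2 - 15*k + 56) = (k + 1)/(k - 7)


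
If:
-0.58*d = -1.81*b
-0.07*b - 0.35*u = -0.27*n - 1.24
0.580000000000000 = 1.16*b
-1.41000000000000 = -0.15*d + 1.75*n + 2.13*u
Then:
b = 0.50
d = 1.56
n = -2.51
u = 1.51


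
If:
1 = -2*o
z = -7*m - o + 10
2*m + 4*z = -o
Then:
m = 83/52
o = -1/2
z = -35/52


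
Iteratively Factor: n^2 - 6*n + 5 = (n - 1)*(n - 5)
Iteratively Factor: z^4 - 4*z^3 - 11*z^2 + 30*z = (z)*(z^3 - 4*z^2 - 11*z + 30) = z*(z - 5)*(z^2 + z - 6) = z*(z - 5)*(z - 2)*(z + 3)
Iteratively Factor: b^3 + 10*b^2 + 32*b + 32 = (b + 4)*(b^2 + 6*b + 8) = (b + 2)*(b + 4)*(b + 4)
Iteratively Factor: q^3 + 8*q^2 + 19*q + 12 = (q + 1)*(q^2 + 7*q + 12) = (q + 1)*(q + 4)*(q + 3)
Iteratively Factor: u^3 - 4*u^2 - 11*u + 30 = (u - 2)*(u^2 - 2*u - 15) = (u - 2)*(u + 3)*(u - 5)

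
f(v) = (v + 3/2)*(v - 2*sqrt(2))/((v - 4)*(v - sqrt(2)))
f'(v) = -(v + 3/2)*(v - 2*sqrt(2))/((v - 4)*(v - sqrt(2))^2) + (v + 3/2)/((v - 4)*(v - sqrt(2))) + (v - 2*sqrt(2))/((v - 4)*(v - sqrt(2))) - (v + 3/2)*(v - 2*sqrt(2))/((v - 4)^2*(v - sqrt(2))) = (-(v - 4)*(v - 2*sqrt(2))*(2*v + 3) + (v - 4)*(v - sqrt(2))*(4*v - 4*sqrt(2) + 3) - (v - 2*sqrt(2))*(v - sqrt(2))*(2*v + 3))/(2*(v - 4)^2*(v - sqrt(2))^2)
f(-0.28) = -0.52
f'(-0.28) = -0.69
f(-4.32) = 0.42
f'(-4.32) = -0.08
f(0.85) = -2.62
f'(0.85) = -5.26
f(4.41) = 7.61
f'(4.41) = -15.00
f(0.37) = -1.21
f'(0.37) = -1.65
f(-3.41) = 0.33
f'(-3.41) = -0.11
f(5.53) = 3.02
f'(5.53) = -1.16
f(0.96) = -3.33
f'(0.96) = -8.00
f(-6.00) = 0.54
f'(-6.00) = -0.05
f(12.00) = 1.46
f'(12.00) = -0.05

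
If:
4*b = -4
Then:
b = -1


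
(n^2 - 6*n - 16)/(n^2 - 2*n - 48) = (n + 2)/(n + 6)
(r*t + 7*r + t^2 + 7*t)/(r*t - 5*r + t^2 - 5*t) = (t + 7)/(t - 5)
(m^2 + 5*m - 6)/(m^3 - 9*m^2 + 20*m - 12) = (m + 6)/(m^2 - 8*m + 12)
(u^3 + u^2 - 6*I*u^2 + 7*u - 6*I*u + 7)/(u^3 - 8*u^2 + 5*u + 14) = (u^2 - 6*I*u + 7)/(u^2 - 9*u + 14)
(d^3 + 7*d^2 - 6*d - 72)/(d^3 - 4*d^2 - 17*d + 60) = (d + 6)/(d - 5)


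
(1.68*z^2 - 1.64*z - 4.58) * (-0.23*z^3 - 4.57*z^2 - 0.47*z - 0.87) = -0.3864*z^5 - 7.3004*z^4 + 7.7586*z^3 + 20.2398*z^2 + 3.5794*z + 3.9846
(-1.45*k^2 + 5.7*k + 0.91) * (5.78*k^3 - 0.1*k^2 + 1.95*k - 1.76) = -8.381*k^5 + 33.091*k^4 + 1.8623*k^3 + 13.576*k^2 - 8.2575*k - 1.6016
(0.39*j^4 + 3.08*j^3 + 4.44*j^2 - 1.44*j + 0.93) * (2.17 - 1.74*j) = -0.6786*j^5 - 4.5129*j^4 - 1.042*j^3 + 12.1404*j^2 - 4.743*j + 2.0181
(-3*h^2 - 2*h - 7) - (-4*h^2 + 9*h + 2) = h^2 - 11*h - 9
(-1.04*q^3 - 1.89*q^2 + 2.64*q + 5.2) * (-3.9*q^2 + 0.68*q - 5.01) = 4.056*q^5 + 6.6638*q^4 - 6.3708*q^3 - 9.0159*q^2 - 9.6904*q - 26.052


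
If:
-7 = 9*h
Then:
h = -7/9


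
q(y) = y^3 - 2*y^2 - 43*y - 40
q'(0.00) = -43.00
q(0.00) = -40.00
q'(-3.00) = -4.00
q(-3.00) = 44.00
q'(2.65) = -32.53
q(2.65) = -149.39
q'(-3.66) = 11.83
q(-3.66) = 41.56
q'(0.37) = -44.07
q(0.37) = -56.13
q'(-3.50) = 7.75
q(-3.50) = 43.12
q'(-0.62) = -39.37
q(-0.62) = -14.35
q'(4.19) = -7.09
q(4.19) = -181.72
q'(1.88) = -39.92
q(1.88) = -121.26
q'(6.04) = 42.28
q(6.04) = -152.33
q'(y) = 3*y^2 - 4*y - 43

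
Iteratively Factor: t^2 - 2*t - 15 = (t - 5)*(t + 3)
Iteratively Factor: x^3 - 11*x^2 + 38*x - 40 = (x - 2)*(x^2 - 9*x + 20) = (x - 5)*(x - 2)*(x - 4)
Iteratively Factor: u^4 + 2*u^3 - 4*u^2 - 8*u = (u)*(u^3 + 2*u^2 - 4*u - 8) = u*(u + 2)*(u^2 - 4) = u*(u - 2)*(u + 2)*(u + 2)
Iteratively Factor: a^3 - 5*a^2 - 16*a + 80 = (a - 4)*(a^2 - a - 20) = (a - 4)*(a + 4)*(a - 5)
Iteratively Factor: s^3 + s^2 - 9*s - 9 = (s + 1)*(s^2 - 9) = (s + 1)*(s + 3)*(s - 3)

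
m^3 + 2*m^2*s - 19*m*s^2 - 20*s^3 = (m - 4*s)*(m + s)*(m + 5*s)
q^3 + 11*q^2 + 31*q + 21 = (q + 1)*(q + 3)*(q + 7)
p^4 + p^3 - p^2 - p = p*(p - 1)*(p + 1)^2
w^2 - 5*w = w*(w - 5)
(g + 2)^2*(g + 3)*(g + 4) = g^4 + 11*g^3 + 44*g^2 + 76*g + 48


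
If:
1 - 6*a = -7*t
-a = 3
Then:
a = -3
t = -19/7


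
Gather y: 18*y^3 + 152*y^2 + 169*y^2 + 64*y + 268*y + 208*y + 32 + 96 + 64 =18*y^3 + 321*y^2 + 540*y + 192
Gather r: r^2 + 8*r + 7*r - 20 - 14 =r^2 + 15*r - 34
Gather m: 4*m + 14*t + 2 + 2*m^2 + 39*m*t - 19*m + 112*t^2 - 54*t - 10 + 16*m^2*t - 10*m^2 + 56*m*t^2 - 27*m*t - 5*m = m^2*(16*t - 8) + m*(56*t^2 + 12*t - 20) + 112*t^2 - 40*t - 8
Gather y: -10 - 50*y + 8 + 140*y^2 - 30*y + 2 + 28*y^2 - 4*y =168*y^2 - 84*y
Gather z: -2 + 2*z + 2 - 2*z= 0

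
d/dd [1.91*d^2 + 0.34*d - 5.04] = 3.82*d + 0.34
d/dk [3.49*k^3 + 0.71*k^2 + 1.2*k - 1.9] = 10.47*k^2 + 1.42*k + 1.2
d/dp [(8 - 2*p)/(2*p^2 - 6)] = (-p^2 + 2*p*(p - 4) + 3)/(p^2 - 3)^2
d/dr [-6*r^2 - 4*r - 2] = -12*r - 4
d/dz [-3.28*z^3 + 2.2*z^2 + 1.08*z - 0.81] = -9.84*z^2 + 4.4*z + 1.08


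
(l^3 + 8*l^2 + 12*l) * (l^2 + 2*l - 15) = l^5 + 10*l^4 + 13*l^3 - 96*l^2 - 180*l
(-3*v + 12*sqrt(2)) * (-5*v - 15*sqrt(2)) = 15*v^2 - 15*sqrt(2)*v - 360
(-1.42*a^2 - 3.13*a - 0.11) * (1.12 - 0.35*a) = 0.497*a^3 - 0.4949*a^2 - 3.4671*a - 0.1232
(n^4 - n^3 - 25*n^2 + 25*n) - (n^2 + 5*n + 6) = n^4 - n^3 - 26*n^2 + 20*n - 6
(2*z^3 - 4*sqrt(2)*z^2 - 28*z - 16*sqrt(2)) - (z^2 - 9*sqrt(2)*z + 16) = 2*z^3 - 4*sqrt(2)*z^2 - z^2 - 28*z + 9*sqrt(2)*z - 16*sqrt(2) - 16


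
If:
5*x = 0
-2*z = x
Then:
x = 0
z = 0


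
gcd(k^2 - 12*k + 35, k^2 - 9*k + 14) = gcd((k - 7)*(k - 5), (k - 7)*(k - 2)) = k - 7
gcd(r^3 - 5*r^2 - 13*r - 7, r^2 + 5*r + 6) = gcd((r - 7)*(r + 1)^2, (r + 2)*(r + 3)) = 1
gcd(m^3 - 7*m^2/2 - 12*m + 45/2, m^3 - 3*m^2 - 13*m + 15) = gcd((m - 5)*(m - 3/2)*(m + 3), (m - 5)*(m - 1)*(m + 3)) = m^2 - 2*m - 15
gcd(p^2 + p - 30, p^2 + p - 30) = p^2 + p - 30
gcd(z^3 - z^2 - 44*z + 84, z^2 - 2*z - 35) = 1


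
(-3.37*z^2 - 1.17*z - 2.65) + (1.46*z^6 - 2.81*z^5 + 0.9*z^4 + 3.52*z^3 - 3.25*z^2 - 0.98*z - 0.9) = 1.46*z^6 - 2.81*z^5 + 0.9*z^4 + 3.52*z^3 - 6.62*z^2 - 2.15*z - 3.55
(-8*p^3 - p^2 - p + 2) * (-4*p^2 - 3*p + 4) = 32*p^5 + 28*p^4 - 25*p^3 - 9*p^2 - 10*p + 8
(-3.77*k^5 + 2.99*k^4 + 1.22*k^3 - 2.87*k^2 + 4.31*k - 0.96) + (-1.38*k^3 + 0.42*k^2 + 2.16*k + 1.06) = -3.77*k^5 + 2.99*k^4 - 0.16*k^3 - 2.45*k^2 + 6.47*k + 0.1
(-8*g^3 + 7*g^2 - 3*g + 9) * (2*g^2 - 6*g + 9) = -16*g^5 + 62*g^4 - 120*g^3 + 99*g^2 - 81*g + 81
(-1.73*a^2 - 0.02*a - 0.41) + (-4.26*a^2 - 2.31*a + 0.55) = -5.99*a^2 - 2.33*a + 0.14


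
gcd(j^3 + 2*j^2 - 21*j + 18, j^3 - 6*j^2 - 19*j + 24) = j - 1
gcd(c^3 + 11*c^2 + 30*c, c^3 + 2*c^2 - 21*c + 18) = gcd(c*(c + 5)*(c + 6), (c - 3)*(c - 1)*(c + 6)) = c + 6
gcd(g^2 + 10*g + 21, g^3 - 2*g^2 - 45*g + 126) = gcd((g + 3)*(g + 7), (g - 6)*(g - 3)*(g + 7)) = g + 7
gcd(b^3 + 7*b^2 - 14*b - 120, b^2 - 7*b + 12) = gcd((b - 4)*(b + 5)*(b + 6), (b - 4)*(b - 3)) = b - 4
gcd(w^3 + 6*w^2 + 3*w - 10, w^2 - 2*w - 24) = 1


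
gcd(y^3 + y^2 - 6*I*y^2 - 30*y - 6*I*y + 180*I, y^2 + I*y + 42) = y - 6*I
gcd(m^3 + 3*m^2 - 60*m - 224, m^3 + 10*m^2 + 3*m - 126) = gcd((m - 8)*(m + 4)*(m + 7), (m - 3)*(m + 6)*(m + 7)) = m + 7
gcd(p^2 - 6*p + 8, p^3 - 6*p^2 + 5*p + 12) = p - 4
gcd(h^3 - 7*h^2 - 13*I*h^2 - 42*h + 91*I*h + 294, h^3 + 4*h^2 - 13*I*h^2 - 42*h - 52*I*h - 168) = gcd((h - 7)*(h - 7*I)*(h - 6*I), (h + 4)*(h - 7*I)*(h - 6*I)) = h^2 - 13*I*h - 42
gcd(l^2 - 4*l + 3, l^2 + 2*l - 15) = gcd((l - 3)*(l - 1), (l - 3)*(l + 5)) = l - 3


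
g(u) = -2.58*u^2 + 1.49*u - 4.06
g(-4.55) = -64.25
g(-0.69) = -6.32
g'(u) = 1.49 - 5.16*u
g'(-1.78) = 10.67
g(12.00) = -357.70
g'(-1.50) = 9.23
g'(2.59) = -11.87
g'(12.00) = -60.43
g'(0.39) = -0.52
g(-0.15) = -4.34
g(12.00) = -357.70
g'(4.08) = -19.56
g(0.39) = -3.87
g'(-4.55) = 24.97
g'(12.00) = -60.43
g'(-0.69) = 5.05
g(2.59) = -17.51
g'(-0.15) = 2.26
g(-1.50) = -12.10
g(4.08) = -40.93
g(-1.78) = -14.89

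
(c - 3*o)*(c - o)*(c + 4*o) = c^3 - 13*c*o^2 + 12*o^3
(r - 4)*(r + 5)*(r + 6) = r^3 + 7*r^2 - 14*r - 120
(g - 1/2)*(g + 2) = g^2 + 3*g/2 - 1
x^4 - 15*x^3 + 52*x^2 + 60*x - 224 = (x - 8)*(x - 7)*(x - 2)*(x + 2)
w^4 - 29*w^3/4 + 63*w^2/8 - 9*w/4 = w*(w - 6)*(w - 3/4)*(w - 1/2)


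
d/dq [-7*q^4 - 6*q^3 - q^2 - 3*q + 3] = -28*q^3 - 18*q^2 - 2*q - 3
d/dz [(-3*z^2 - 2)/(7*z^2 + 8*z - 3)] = 2*(-12*z^2 + 23*z + 8)/(49*z^4 + 112*z^3 + 22*z^2 - 48*z + 9)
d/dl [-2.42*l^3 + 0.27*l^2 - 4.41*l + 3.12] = -7.26*l^2 + 0.54*l - 4.41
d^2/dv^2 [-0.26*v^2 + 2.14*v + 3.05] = -0.520000000000000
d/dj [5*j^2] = 10*j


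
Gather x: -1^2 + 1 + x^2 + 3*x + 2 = x^2 + 3*x + 2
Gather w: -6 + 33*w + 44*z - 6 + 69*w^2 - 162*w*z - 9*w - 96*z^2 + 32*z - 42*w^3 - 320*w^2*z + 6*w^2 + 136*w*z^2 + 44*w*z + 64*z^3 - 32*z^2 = -42*w^3 + w^2*(75 - 320*z) + w*(136*z^2 - 118*z + 24) + 64*z^3 - 128*z^2 + 76*z - 12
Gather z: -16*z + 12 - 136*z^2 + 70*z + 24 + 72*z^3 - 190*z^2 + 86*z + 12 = 72*z^3 - 326*z^2 + 140*z + 48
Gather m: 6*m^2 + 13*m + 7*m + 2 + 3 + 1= 6*m^2 + 20*m + 6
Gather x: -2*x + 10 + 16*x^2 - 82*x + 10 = 16*x^2 - 84*x + 20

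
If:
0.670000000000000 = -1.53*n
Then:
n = -0.44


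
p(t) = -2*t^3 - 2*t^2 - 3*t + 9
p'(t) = -6*t^2 - 4*t - 3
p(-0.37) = 9.94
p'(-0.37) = -2.34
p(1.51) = -6.98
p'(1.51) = -22.72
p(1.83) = -15.44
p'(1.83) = -30.41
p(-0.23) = 9.61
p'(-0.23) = -2.40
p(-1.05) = 12.26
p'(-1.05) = -5.42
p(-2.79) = 45.24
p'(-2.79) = -38.54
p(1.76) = -13.38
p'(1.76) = -28.63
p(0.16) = 8.46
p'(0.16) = -3.79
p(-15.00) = 6354.00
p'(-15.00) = -1293.00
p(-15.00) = 6354.00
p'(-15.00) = -1293.00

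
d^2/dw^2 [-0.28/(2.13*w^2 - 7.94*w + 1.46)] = (2.540664*w^2 - 9.470832*w - 0.28*(4.26*w - 7.94)*(8.52*w - 15.88) + 1.741488)/(2.13*w^2 - 7.94*w + 1.46)^3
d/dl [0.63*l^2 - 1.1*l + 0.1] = 1.26*l - 1.1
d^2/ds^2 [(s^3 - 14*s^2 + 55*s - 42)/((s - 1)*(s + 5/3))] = 3588/(27*s^3 + 135*s^2 + 225*s + 125)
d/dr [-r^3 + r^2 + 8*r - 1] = -3*r^2 + 2*r + 8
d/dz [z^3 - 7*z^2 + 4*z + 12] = 3*z^2 - 14*z + 4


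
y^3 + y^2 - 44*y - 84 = (y - 7)*(y + 2)*(y + 6)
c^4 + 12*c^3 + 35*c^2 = c^2*(c + 5)*(c + 7)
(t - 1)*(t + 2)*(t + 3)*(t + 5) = t^4 + 9*t^3 + 21*t^2 - t - 30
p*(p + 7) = p^2 + 7*p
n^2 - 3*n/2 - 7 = (n - 7/2)*(n + 2)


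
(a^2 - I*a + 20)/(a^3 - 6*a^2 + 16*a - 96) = (a - 5*I)/(a^2 + a*(-6 - 4*I) + 24*I)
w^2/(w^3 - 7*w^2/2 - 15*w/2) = 2*w/(2*w^2 - 7*w - 15)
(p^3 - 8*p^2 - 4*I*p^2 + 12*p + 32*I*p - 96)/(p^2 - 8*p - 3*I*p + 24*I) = (p^2 - 4*I*p + 12)/(p - 3*I)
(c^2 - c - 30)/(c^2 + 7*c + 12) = (c^2 - c - 30)/(c^2 + 7*c + 12)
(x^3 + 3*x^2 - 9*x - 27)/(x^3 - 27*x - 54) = (x - 3)/(x - 6)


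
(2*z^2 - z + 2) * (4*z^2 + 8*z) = 8*z^4 + 12*z^3 + 16*z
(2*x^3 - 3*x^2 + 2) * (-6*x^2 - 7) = -12*x^5 + 18*x^4 - 14*x^3 + 9*x^2 - 14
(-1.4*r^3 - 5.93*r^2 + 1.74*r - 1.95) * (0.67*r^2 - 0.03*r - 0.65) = -0.938*r^5 - 3.9311*r^4 + 2.2537*r^3 + 2.4958*r^2 - 1.0725*r + 1.2675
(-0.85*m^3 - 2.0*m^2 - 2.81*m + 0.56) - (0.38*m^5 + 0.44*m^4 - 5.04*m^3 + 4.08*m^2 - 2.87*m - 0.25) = -0.38*m^5 - 0.44*m^4 + 4.19*m^3 - 6.08*m^2 + 0.0600000000000001*m + 0.81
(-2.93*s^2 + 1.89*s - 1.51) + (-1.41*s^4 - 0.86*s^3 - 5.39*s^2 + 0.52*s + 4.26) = -1.41*s^4 - 0.86*s^3 - 8.32*s^2 + 2.41*s + 2.75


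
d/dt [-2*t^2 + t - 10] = 1 - 4*t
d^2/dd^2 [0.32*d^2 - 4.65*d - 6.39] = 0.640000000000000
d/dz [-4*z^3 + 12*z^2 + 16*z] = -12*z^2 + 24*z + 16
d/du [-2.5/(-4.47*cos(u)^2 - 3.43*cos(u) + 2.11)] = (22.35*cos(u) + 8.575)*sin(u)/(4.47*cos(u)^2 + 3.43*cos(u) - 2.11)^2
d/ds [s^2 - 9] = 2*s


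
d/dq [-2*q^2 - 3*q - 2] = -4*q - 3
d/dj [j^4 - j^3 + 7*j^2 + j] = 4*j^3 - 3*j^2 + 14*j + 1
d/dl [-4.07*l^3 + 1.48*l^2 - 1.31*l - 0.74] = -12.21*l^2 + 2.96*l - 1.31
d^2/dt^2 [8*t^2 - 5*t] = 16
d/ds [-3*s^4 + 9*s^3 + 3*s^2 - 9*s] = -12*s^3 + 27*s^2 + 6*s - 9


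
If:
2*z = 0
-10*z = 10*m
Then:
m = 0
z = 0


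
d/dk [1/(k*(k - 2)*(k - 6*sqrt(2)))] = (-k*(k - 2) - k*(k - 6*sqrt(2)) - (k - 2)*(k - 6*sqrt(2)))/(k^2*(k - 2)^2*(k - 6*sqrt(2))^2)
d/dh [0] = 0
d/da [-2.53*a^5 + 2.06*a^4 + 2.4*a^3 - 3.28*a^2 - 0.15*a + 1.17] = -12.65*a^4 + 8.24*a^3 + 7.2*a^2 - 6.56*a - 0.15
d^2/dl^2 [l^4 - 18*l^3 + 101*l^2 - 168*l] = 12*l^2 - 108*l + 202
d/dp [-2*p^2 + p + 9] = 1 - 4*p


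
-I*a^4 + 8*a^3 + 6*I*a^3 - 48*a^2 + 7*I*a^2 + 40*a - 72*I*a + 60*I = (a - 5)*(a + 2*I)*(a + 6*I)*(-I*a + I)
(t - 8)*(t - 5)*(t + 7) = t^3 - 6*t^2 - 51*t + 280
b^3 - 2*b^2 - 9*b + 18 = (b - 3)*(b - 2)*(b + 3)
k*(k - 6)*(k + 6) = k^3 - 36*k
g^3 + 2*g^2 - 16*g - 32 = (g - 4)*(g + 2)*(g + 4)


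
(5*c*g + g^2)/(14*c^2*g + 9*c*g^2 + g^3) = (5*c + g)/(14*c^2 + 9*c*g + g^2)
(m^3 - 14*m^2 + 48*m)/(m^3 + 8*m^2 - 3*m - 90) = m*(m^2 - 14*m + 48)/(m^3 + 8*m^2 - 3*m - 90)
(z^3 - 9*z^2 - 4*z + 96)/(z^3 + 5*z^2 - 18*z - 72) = (z - 8)/(z + 6)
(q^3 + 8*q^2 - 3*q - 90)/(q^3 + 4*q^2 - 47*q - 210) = (q - 3)/(q - 7)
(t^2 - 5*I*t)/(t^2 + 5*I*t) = (t - 5*I)/(t + 5*I)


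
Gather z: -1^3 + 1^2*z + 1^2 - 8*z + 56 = 56 - 7*z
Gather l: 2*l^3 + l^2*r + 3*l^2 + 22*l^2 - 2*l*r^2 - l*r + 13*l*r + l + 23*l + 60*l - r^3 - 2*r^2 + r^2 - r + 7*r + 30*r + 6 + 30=2*l^3 + l^2*(r + 25) + l*(-2*r^2 + 12*r + 84) - r^3 - r^2 + 36*r + 36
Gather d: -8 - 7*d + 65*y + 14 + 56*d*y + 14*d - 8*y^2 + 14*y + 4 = d*(56*y + 7) - 8*y^2 + 79*y + 10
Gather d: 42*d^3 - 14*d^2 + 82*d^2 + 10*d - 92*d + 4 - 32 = 42*d^3 + 68*d^2 - 82*d - 28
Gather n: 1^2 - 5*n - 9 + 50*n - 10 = 45*n - 18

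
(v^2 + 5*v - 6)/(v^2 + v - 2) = (v + 6)/(v + 2)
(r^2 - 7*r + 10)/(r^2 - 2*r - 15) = (r - 2)/(r + 3)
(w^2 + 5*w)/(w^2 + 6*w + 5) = w/(w + 1)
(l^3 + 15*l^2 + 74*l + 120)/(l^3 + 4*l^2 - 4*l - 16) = (l^2 + 11*l + 30)/(l^2 - 4)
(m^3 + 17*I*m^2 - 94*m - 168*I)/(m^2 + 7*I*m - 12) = (m^2 + 13*I*m - 42)/(m + 3*I)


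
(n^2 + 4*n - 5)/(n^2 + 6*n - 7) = (n + 5)/(n + 7)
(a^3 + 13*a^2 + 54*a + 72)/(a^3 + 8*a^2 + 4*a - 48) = (a + 3)/(a - 2)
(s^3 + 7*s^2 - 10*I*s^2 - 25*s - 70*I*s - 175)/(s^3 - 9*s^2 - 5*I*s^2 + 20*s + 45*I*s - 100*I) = (s^2 + s*(7 - 5*I) - 35*I)/(s^2 - 9*s + 20)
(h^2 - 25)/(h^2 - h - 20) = (h + 5)/(h + 4)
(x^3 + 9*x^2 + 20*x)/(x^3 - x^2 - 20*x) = (x + 5)/(x - 5)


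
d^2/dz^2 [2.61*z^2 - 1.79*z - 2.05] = 5.22000000000000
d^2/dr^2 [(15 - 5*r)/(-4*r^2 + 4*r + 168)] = 5*((4 - 3*r)*(-r^2 + r + 42) - (r - 3)*(2*r - 1)^2)/(2*(-r^2 + r + 42)^3)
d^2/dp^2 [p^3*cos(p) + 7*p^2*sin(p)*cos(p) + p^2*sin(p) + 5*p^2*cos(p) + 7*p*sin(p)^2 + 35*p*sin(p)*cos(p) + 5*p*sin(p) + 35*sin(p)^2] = -p^3*cos(p) - 7*p^2*sin(p) - 14*p^2*sin(2*p) - 5*p^2*cos(p) - 25*p*sin(p) - 70*p*sin(2*p) + 10*p*cos(p) + 42*p*cos(2*p) + 2*sin(p) + 21*sin(2*p) + 20*cos(p) + 140*cos(2*p)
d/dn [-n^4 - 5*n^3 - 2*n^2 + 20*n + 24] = -4*n^3 - 15*n^2 - 4*n + 20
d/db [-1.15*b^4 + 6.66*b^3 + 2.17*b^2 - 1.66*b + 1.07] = -4.6*b^3 + 19.98*b^2 + 4.34*b - 1.66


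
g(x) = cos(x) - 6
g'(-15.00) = 0.65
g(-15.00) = -6.76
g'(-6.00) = -0.28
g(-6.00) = -5.04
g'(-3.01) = 0.13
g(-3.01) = -6.99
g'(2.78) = -0.35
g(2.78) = -6.94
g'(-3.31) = -0.17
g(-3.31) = -6.99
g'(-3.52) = -0.37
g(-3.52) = -6.93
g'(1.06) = -0.87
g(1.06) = -5.51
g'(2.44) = -0.65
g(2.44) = -6.76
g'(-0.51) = 0.49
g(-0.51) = -5.13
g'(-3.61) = -0.45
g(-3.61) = -6.89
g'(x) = -sin(x)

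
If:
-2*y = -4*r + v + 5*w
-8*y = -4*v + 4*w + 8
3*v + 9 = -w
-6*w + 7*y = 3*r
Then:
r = -431/158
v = -214/79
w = -69/79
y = -303/158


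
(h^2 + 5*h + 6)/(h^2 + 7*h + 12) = (h + 2)/(h + 4)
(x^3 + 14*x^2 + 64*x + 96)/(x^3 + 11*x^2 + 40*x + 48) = (x + 6)/(x + 3)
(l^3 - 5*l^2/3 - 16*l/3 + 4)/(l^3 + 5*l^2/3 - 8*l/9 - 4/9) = 3*(l - 3)/(3*l + 1)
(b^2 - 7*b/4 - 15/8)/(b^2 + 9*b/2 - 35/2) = (b + 3/4)/(b + 7)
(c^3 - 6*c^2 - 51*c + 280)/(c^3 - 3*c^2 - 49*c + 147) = (c^2 - 13*c + 40)/(c^2 - 10*c + 21)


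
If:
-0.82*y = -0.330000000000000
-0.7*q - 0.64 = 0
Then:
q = -0.91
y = 0.40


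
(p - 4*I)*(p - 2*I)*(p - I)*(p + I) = p^4 - 6*I*p^3 - 7*p^2 - 6*I*p - 8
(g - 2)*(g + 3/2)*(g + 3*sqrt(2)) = g^3 - g^2/2 + 3*sqrt(2)*g^2 - 3*g - 3*sqrt(2)*g/2 - 9*sqrt(2)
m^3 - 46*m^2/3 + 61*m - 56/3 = (m - 8)*(m - 7)*(m - 1/3)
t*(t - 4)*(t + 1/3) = t^3 - 11*t^2/3 - 4*t/3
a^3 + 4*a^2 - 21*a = a*(a - 3)*(a + 7)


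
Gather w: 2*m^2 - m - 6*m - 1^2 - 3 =2*m^2 - 7*m - 4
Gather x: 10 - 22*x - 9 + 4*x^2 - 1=4*x^2 - 22*x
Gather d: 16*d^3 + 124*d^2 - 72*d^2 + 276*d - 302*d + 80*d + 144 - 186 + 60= 16*d^3 + 52*d^2 + 54*d + 18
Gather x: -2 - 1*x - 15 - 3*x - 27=-4*x - 44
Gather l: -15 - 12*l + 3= -12*l - 12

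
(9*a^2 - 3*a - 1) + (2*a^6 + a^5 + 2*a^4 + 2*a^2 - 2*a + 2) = 2*a^6 + a^5 + 2*a^4 + 11*a^2 - 5*a + 1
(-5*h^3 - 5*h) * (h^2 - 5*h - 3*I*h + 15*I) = -5*h^5 + 25*h^4 + 15*I*h^4 - 5*h^3 - 75*I*h^3 + 25*h^2 + 15*I*h^2 - 75*I*h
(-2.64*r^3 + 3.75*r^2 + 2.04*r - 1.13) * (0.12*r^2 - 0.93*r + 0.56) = -0.3168*r^5 + 2.9052*r^4 - 4.7211*r^3 + 0.0671999999999999*r^2 + 2.1933*r - 0.6328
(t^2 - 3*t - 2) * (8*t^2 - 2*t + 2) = 8*t^4 - 26*t^3 - 8*t^2 - 2*t - 4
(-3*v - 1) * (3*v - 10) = -9*v^2 + 27*v + 10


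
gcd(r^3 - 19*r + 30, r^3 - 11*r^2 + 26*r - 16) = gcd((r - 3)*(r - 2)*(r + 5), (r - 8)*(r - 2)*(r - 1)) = r - 2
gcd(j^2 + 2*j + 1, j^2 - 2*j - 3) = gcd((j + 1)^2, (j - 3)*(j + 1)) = j + 1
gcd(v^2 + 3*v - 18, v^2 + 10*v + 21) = 1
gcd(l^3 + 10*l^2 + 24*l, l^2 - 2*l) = l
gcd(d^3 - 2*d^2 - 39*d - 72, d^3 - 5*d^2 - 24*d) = d^2 - 5*d - 24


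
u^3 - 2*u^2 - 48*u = u*(u - 8)*(u + 6)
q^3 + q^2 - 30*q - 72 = (q - 6)*(q + 3)*(q + 4)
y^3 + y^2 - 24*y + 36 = (y - 3)*(y - 2)*(y + 6)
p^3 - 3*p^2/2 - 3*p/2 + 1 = (p - 2)*(p - 1/2)*(p + 1)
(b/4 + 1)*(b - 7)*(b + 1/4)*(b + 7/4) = b^4/4 - b^3/4 - 537*b^2/64 - 917*b/64 - 49/16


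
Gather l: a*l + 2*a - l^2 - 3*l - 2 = 2*a - l^2 + l*(a - 3) - 2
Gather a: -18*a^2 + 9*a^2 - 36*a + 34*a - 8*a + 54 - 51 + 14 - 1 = -9*a^2 - 10*a + 16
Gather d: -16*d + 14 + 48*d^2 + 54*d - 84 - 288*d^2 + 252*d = -240*d^2 + 290*d - 70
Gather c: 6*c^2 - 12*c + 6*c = 6*c^2 - 6*c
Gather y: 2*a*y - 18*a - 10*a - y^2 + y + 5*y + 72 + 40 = -28*a - y^2 + y*(2*a + 6) + 112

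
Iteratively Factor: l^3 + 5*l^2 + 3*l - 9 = (l + 3)*(l^2 + 2*l - 3) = (l - 1)*(l + 3)*(l + 3)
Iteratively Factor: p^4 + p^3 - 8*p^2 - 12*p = (p)*(p^3 + p^2 - 8*p - 12) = p*(p - 3)*(p^2 + 4*p + 4) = p*(p - 3)*(p + 2)*(p + 2)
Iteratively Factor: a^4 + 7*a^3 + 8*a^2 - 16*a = (a + 4)*(a^3 + 3*a^2 - 4*a) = a*(a + 4)*(a^2 + 3*a - 4) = a*(a + 4)^2*(a - 1)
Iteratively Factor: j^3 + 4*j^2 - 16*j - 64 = (j + 4)*(j^2 - 16) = (j + 4)^2*(j - 4)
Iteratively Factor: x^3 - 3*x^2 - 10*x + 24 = (x - 4)*(x^2 + x - 6) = (x - 4)*(x - 2)*(x + 3)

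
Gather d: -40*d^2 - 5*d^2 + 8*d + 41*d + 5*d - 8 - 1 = -45*d^2 + 54*d - 9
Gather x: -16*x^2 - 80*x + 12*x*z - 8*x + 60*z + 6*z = -16*x^2 + x*(12*z - 88) + 66*z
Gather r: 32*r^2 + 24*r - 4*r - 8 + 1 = 32*r^2 + 20*r - 7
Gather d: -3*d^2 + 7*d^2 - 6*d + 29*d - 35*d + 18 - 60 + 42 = 4*d^2 - 12*d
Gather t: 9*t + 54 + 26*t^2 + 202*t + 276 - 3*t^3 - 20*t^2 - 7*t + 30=-3*t^3 + 6*t^2 + 204*t + 360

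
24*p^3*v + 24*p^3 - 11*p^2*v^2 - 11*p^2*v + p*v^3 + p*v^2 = (-8*p + v)*(-3*p + v)*(p*v + p)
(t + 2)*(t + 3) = t^2 + 5*t + 6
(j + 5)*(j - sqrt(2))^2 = j^3 - 2*sqrt(2)*j^2 + 5*j^2 - 10*sqrt(2)*j + 2*j + 10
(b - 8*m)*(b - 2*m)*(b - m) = b^3 - 11*b^2*m + 26*b*m^2 - 16*m^3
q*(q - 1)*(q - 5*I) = q^3 - q^2 - 5*I*q^2 + 5*I*q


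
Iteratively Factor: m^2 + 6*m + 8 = (m + 4)*(m + 2)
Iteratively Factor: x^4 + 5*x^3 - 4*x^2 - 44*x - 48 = (x + 2)*(x^3 + 3*x^2 - 10*x - 24) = (x - 3)*(x + 2)*(x^2 + 6*x + 8) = (x - 3)*(x + 2)*(x + 4)*(x + 2)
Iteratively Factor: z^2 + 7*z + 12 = (z + 3)*(z + 4)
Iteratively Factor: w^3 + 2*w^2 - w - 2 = (w + 1)*(w^2 + w - 2) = (w + 1)*(w + 2)*(w - 1)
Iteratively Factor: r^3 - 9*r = (r - 3)*(r^2 + 3*r) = (r - 3)*(r + 3)*(r)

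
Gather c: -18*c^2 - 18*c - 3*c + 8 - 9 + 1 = -18*c^2 - 21*c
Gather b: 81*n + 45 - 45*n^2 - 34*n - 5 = -45*n^2 + 47*n + 40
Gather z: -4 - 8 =-12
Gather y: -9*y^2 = -9*y^2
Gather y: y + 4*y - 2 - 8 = 5*y - 10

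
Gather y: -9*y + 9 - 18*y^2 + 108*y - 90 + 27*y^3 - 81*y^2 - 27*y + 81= 27*y^3 - 99*y^2 + 72*y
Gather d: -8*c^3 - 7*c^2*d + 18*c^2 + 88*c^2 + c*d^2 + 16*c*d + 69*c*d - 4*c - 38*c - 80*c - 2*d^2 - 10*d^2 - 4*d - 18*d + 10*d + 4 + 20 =-8*c^3 + 106*c^2 - 122*c + d^2*(c - 12) + d*(-7*c^2 + 85*c - 12) + 24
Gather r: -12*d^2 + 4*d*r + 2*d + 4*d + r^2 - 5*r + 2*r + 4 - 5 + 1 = -12*d^2 + 6*d + r^2 + r*(4*d - 3)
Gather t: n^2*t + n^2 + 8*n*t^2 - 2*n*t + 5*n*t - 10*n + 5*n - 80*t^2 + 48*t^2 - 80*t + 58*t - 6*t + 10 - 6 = n^2 - 5*n + t^2*(8*n - 32) + t*(n^2 + 3*n - 28) + 4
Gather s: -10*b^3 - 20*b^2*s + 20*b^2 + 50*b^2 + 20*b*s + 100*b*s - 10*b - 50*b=-10*b^3 + 70*b^2 - 60*b + s*(-20*b^2 + 120*b)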